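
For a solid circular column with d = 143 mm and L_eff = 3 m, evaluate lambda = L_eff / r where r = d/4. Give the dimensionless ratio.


Radius of gyration r = d / 4 = 143 / 4 = 35.75 mm
L_eff = 3000.0 mm
Slenderness ratio = L / r = 3000.0 / 35.75 = 83.92 (dimensionless)

83.92 (dimensionless)


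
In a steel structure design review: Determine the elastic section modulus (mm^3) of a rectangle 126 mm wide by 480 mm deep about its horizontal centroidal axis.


S = b * h^2 / 6
= 126 * 480^2 / 6
= 126 * 230400 / 6
= 4838400.0 mm^3

4838400.0 mm^3


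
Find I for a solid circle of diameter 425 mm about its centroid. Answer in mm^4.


r = d / 2 = 425 / 2 = 212.5 mm
I = pi * r^4 / 4 = pi * 212.5^4 / 4
= 1601495117.31 mm^4

1601495117.31 mm^4


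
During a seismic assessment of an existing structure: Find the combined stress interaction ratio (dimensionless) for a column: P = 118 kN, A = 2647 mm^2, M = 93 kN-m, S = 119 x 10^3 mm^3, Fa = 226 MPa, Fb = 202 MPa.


f_a = P / A = 118000.0 / 2647 = 44.5788 MPa
f_b = M / S = 93000000.0 / 119000.0 = 781.5126 MPa
Ratio = f_a / Fa + f_b / Fb
= 44.5788 / 226 + 781.5126 / 202
= 4.0661 (dimensionless)

4.0661 (dimensionless)


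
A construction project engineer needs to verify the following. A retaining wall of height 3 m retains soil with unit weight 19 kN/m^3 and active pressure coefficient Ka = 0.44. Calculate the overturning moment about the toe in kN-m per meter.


Pa = 0.5 * Ka * gamma * H^2
= 0.5 * 0.44 * 19 * 3^2
= 37.62 kN/m
Arm = H / 3 = 3 / 3 = 1.0 m
Mo = Pa * arm = Pa * H / 3 = 37.62 * 3 / 3 = 37.62 kN-m/m

37.62 kN-m/m


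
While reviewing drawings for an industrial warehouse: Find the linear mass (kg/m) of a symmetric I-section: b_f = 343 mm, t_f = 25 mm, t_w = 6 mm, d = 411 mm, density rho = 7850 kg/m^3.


A_flanges = 2 * 343 * 25 = 17150 mm^2
A_web = (411 - 2 * 25) * 6 = 2166 mm^2
A_total = 17150 + 2166 = 19316 mm^2 = 0.019316 m^2
Weight = rho * A = 7850 * 0.019316 = 151.6306 kg/m

151.6306 kg/m


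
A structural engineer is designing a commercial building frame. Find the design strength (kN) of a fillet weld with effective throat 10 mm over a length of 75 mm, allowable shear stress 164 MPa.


Strength = throat * length * allowable stress
= 10 * 75 * 164 N
= 123000 N
= 123.0 kN

123.0 kN


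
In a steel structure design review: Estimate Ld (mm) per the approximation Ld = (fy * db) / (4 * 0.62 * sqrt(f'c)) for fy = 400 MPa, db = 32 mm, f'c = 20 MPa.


Ld = (fy * db) / (4 * 0.62 * sqrt(f'c))
= (400 * 32) / (4 * 0.62 * sqrt(20))
= 12800 / 11.0909
= 1154.1 mm

1154.1 mm


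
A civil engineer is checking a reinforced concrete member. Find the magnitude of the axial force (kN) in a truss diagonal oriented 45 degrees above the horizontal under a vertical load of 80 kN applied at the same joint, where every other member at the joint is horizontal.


At the joint, only the diagonal has a vertical component, so vertical equilibrium gives:
F * sin(45) = 80
F = 80 / sin(45)
= 80 / 0.707107
= 113.14 kN

113.14 kN


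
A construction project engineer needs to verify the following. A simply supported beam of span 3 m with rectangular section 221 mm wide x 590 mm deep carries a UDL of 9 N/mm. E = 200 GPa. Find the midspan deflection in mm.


I = 221 * 590^3 / 12 = 3782396583.33 mm^4
L = 3000.0 mm, w = 9 N/mm, E = 200000.0 MPa
delta = 5 * w * L^4 / (384 * E * I)
= 5 * 9 * 3000.0^4 / (384 * 200000.0 * 3782396583.33)
= 0.0125 mm

0.0125 mm


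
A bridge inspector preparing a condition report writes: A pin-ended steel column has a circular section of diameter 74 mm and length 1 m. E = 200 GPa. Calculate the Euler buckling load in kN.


I = pi * d^4 / 64 = 1471962.61 mm^4
L = 1000.0 mm
P_cr = pi^2 * E * I / L^2
= 9.8696 * 200000.0 * 1471962.61 / 1000.0^2
= 2905537.73 N = 2905.5377 kN

2905.5377 kN


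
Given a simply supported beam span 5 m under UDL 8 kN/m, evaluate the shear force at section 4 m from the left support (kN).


R_A = w * L / 2 = 8 * 5 / 2 = 20.0 kN
V(x) = R_A - w * x = 20.0 - 8 * 4
= -12.0 kN

-12.0 kN


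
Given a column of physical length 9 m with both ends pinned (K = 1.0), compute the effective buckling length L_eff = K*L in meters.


L_eff = K * L
= 1.0 * 9
= 9.0 m

9.0 m


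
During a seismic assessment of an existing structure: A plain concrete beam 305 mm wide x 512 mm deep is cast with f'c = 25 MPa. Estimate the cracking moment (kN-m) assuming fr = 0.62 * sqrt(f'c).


fr = 0.62 * sqrt(25) = 0.62 * 5.0 = 3.1 MPa
I = 305 * 512^3 / 12 = 3411367253.33 mm^4
y_t = 256.0 mm
M_cr = fr * I / y_t = 3.1 * 3411367253.33 / 256.0 N-mm
= 41.3095 kN-m

41.3095 kN-m


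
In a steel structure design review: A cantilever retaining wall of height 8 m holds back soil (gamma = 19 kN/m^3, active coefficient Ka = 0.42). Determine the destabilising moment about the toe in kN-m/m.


Pa = 0.5 * Ka * gamma * H^2
= 0.5 * 0.42 * 19 * 8^2
= 255.36 kN/m
Arm = H / 3 = 8 / 3 = 2.6667 m
Mo = Pa * arm = Pa * H / 3 = 255.36 * 8 / 3 = 680.96 kN-m/m

680.96 kN-m/m


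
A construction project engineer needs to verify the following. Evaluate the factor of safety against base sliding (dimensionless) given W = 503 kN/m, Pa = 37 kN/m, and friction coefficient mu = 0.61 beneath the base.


Resisting force = mu * W = 0.61 * 503 = 306.83 kN/m
FOS = Resisting / Driving = 306.83 / 37
= 8.2927 (dimensionless)

8.2927 (dimensionless)


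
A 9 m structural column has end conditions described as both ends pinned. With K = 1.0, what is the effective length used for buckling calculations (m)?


L_eff = K * L
= 1.0 * 9
= 9.0 m

9.0 m


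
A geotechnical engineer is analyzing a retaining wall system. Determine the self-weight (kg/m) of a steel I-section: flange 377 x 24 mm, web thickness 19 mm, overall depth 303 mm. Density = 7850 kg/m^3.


A_flanges = 2 * 377 * 24 = 18096 mm^2
A_web = (303 - 2 * 24) * 19 = 4845 mm^2
A_total = 18096 + 4845 = 22941 mm^2 = 0.022941 m^2
Weight = rho * A = 7850 * 0.022941 = 180.0868 kg/m

180.0868 kg/m


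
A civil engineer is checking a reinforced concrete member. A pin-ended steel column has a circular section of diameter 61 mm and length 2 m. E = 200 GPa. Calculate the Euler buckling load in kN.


I = pi * d^4 / 64 = 679656.13 mm^4
L = 2000.0 mm
P_cr = pi^2 * E * I / L^2
= 9.8696 * 200000.0 * 679656.13 / 2000.0^2
= 335396.86 N = 335.3969 kN

335.3969 kN


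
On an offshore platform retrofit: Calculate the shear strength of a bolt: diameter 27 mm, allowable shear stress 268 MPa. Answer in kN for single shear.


A = pi * d^2 / 4 = pi * 27^2 / 4 = 572.5553 mm^2
V = f_v * A / 1000 = 268 * 572.5553 / 1000
= 153.4448 kN

153.4448 kN


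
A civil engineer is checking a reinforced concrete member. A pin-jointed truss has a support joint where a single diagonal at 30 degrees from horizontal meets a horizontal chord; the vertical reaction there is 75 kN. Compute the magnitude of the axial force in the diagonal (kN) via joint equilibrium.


At the joint, only the diagonal has a vertical component, so vertical equilibrium gives:
F * sin(30) = 75
F = 75 / sin(30)
= 75 / 0.5
= 150.0 kN

150.0 kN


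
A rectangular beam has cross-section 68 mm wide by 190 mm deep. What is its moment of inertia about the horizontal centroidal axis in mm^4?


I = b * h^3 / 12
= 68 * 190^3 / 12
= 68 * 6859000 / 12
= 38867666.67 mm^4

38867666.67 mm^4


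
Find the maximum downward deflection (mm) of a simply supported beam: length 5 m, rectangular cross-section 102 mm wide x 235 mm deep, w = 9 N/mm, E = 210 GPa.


I = 102 * 235^3 / 12 = 110311937.5 mm^4
L = 5000.0 mm, w = 9 N/mm, E = 210000.0 MPa
delta = 5 * w * L^4 / (384 * E * I)
= 5 * 9 * 5000.0^4 / (384 * 210000.0 * 110311937.5)
= 3.1617 mm

3.1617 mm


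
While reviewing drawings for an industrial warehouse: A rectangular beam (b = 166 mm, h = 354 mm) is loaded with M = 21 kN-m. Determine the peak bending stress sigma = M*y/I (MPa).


I = b * h^3 / 12 = 166 * 354^3 / 12 = 613672452.0 mm^4
y = h / 2 = 354 / 2 = 177.0 mm
M = 21 kN-m = 21000000.0 N-mm
sigma = M * y / I = 21000000.0 * 177.0 / 613672452.0
= 6.06 MPa

6.06 MPa


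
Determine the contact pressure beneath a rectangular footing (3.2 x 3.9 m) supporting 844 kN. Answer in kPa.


A = 3.2 * 3.9 = 12.48 m^2
q = P / A = 844 / 12.48
= 67.6282 kPa

67.6282 kPa


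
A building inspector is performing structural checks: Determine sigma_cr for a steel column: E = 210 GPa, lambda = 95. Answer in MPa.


sigma_cr = pi^2 * E / lambda^2
= 9.8696 * 210000.0 / 95^2
= 9.8696 * 210000.0 / 9025
= 229.6528 MPa

229.6528 MPa


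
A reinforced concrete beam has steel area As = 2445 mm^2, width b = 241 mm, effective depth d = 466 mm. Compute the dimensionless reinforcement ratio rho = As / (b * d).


rho = As / (b * d)
= 2445 / (241 * 466)
= 2445 / 112306
= 0.021771 (dimensionless)

0.021771 (dimensionless)


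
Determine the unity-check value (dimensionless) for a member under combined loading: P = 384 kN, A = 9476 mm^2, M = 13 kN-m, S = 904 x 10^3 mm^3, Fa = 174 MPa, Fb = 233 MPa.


f_a = P / A = 384000.0 / 9476 = 40.5234 MPa
f_b = M / S = 13000000.0 / 904000.0 = 14.3805 MPa
Ratio = f_a / Fa + f_b / Fb
= 40.5234 / 174 + 14.3805 / 233
= 0.2946 (dimensionless)

0.2946 (dimensionless)


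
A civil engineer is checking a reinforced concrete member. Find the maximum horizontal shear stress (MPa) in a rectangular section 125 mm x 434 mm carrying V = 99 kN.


A = b * h = 125 * 434 = 54250 mm^2
V = 99 kN = 99000.0 N
tau_max = 1.5 * V / A = 1.5 * 99000.0 / 54250
= 2.7373 MPa

2.7373 MPa


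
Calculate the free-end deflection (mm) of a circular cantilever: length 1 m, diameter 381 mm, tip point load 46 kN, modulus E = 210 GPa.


I = pi * d^4 / 64 = pi * 381^4 / 64 = 1034355436.5 mm^4
L = 1000.0 mm, P = 46000.0 N, E = 210000.0 MPa
delta = P * L^3 / (3 * E * I)
= 46000.0 * 1000.0^3 / (3 * 210000.0 * 1034355436.5)
= 0.0706 mm

0.0706 mm


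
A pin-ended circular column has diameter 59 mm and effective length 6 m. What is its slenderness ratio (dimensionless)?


Radius of gyration r = d / 4 = 59 / 4 = 14.75 mm
L_eff = 6000.0 mm
Slenderness ratio = L / r = 6000.0 / 14.75 = 406.78 (dimensionless)

406.78 (dimensionless)


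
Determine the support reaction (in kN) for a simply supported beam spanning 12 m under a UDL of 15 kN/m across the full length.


Total load = w * L = 15 * 12 = 180 kN
By symmetry, each reaction R = total / 2 = 180 / 2 = 90.0 kN

90.0 kN


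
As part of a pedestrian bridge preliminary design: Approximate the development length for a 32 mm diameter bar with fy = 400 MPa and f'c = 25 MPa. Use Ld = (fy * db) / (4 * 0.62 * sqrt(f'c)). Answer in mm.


Ld = (fy * db) / (4 * 0.62 * sqrt(f'c))
= (400 * 32) / (4 * 0.62 * sqrt(25))
= 12800 / 12.4
= 1032.26 mm

1032.26 mm


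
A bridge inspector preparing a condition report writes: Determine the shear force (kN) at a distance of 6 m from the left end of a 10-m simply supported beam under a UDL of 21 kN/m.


R_A = w * L / 2 = 21 * 10 / 2 = 105.0 kN
V(x) = R_A - w * x = 105.0 - 21 * 6
= -21.0 kN

-21.0 kN


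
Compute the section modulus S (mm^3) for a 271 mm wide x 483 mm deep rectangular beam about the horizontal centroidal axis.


S = b * h^2 / 6
= 271 * 483^2 / 6
= 271 * 233289 / 6
= 10536886.5 mm^3

10536886.5 mm^3


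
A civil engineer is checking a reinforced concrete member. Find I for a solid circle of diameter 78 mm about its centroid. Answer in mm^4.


r = d / 2 = 78 / 2 = 39.0 mm
I = pi * r^4 / 4 = pi * 39.0^4 / 4
= 1816972.31 mm^4

1816972.31 mm^4


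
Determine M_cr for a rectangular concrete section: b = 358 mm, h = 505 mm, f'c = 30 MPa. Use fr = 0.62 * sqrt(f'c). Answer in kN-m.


fr = 0.62 * sqrt(30) = 0.62 * 5.4772 = 3.3959 MPa
I = 358 * 505^3 / 12 = 3842164145.83 mm^4
y_t = 252.5 mm
M_cr = fr * I / y_t = 3.3959 * 3842164145.83 / 252.5 N-mm
= 51.6734 kN-m

51.6734 kN-m


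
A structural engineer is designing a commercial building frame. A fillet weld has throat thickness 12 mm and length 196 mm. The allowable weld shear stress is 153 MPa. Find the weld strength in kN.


Strength = throat * length * allowable stress
= 12 * 196 * 153 N
= 359856 N
= 359.86 kN

359.86 kN


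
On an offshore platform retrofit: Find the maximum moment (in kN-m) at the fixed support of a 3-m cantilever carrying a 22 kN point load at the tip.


For a cantilever with a point load at the free end:
M_max = P * L = 22 * 3 = 66 kN-m

66 kN-m


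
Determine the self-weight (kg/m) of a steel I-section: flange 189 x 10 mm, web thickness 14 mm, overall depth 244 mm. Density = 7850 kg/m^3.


A_flanges = 2 * 189 * 10 = 3780 mm^2
A_web = (244 - 2 * 10) * 14 = 3136 mm^2
A_total = 3780 + 3136 = 6916 mm^2 = 0.006916 m^2
Weight = rho * A = 7850 * 0.006916 = 54.2906 kg/m

54.2906 kg/m


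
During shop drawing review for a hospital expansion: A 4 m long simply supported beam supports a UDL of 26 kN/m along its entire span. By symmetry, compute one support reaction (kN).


Total load = w * L = 26 * 4 = 104 kN
By symmetry, each reaction R = total / 2 = 104 / 2 = 52.0 kN

52.0 kN


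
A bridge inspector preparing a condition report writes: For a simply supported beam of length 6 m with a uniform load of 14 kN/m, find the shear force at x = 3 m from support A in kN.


R_A = w * L / 2 = 14 * 6 / 2 = 42.0 kN
V(x) = R_A - w * x = 42.0 - 14 * 3
= 0.0 kN

0.0 kN


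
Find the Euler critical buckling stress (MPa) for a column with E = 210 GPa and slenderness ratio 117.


sigma_cr = pi^2 * E / lambda^2
= 9.8696 * 210000.0 / 117^2
= 9.8696 * 210000.0 / 13689
= 151.4075 MPa

151.4075 MPa


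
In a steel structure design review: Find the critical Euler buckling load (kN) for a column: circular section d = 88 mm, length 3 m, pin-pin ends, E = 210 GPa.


I = pi * d^4 / 64 = 2943747.71 mm^4
L = 3000.0 mm
P_cr = pi^2 * E * I / L^2
= 9.8696 * 210000.0 * 2943747.71 / 3000.0^2
= 677917.93 N = 677.9179 kN

677.9179 kN


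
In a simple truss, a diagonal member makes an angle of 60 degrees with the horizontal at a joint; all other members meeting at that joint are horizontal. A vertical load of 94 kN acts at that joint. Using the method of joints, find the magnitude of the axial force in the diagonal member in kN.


At the joint, only the diagonal has a vertical component, so vertical equilibrium gives:
F * sin(60) = 94
F = 94 / sin(60)
= 94 / 0.866025
= 108.54 kN

108.54 kN


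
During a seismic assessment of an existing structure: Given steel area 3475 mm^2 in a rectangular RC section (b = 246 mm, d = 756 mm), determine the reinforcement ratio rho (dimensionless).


rho = As / (b * d)
= 3475 / (246 * 756)
= 3475 / 185976
= 0.018685 (dimensionless)

0.018685 (dimensionless)


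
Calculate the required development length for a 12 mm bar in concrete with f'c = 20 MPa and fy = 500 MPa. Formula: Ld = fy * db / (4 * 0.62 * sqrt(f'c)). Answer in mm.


Ld = (fy * db) / (4 * 0.62 * sqrt(f'c))
= (500 * 12) / (4 * 0.62 * sqrt(20))
= 6000 / 11.0909
= 540.98 mm

540.98 mm


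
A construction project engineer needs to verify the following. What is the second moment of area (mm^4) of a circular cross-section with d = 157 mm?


r = d / 2 = 157 / 2 = 78.5 mm
I = pi * r^4 / 4 = pi * 78.5^4 / 4
= 29824179.76 mm^4

29824179.76 mm^4


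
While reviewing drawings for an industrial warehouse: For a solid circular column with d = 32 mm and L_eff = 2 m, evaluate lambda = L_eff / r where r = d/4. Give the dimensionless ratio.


Radius of gyration r = d / 4 = 32 / 4 = 8.0 mm
L_eff = 2000.0 mm
Slenderness ratio = L / r = 2000.0 / 8.0 = 250.0 (dimensionless)

250.0 (dimensionless)


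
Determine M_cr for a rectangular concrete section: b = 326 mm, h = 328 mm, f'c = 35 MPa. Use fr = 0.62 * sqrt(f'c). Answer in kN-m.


fr = 0.62 * sqrt(35) = 0.62 * 5.9161 = 3.668 MPa
I = 326 * 328^3 / 12 = 958645162.67 mm^4
y_t = 164.0 mm
M_cr = fr * I / y_t = 3.668 * 958645162.67 / 164.0 N-mm
= 21.4407 kN-m

21.4407 kN-m


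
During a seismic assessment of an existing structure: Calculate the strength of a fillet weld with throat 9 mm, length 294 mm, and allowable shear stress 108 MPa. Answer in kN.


Strength = throat * length * allowable stress
= 9 * 294 * 108 N
= 285768 N
= 285.77 kN

285.77 kN


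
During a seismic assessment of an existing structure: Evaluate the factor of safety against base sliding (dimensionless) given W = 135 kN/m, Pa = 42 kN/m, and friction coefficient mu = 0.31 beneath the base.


Resisting force = mu * W = 0.31 * 135 = 41.85 kN/m
FOS = Resisting / Driving = 41.85 / 42
= 0.9964 (dimensionless)

0.9964 (dimensionless)


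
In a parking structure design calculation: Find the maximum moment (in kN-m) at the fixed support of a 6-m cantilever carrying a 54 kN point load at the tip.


For a cantilever with a point load at the free end:
M_max = P * L = 54 * 6 = 324 kN-m

324 kN-m


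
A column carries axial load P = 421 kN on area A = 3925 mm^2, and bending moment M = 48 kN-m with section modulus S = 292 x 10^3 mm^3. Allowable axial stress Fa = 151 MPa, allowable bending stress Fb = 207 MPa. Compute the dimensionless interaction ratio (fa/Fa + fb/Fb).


f_a = P / A = 421000.0 / 3925 = 107.2611 MPa
f_b = M / S = 48000000.0 / 292000.0 = 164.3836 MPa
Ratio = f_a / Fa + f_b / Fb
= 107.2611 / 151 + 164.3836 / 207
= 1.5045 (dimensionless)

1.5045 (dimensionless)


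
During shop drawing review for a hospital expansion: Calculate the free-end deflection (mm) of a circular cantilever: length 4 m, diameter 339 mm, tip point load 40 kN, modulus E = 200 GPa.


I = pi * d^4 / 64 = pi * 339^4 / 64 = 648289058.0 mm^4
L = 4000.0 mm, P = 40000.0 N, E = 200000.0 MPa
delta = P * L^3 / (3 * E * I)
= 40000.0 * 4000.0^3 / (3 * 200000.0 * 648289058.0)
= 6.5814 mm

6.5814 mm


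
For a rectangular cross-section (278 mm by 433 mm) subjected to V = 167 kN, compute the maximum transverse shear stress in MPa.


A = b * h = 278 * 433 = 120374 mm^2
V = 167 kN = 167000.0 N
tau_max = 1.5 * V / A = 1.5 * 167000.0 / 120374
= 2.081 MPa

2.081 MPa


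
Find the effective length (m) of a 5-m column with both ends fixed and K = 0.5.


L_eff = K * L
= 0.5 * 5
= 2.5 m

2.5 m


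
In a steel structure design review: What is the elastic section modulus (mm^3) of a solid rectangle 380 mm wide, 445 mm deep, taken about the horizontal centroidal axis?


S = b * h^2 / 6
= 380 * 445^2 / 6
= 380 * 198025 / 6
= 12541583.33 mm^3

12541583.33 mm^3


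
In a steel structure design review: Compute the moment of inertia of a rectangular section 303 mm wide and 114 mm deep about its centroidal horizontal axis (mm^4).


I = b * h^3 / 12
= 303 * 114^3 / 12
= 303 * 1481544 / 12
= 37408986.0 mm^4

37408986.0 mm^4


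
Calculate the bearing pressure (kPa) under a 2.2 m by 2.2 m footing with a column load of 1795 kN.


A = 2.2 * 2.2 = 4.84 m^2
q = P / A = 1795 / 4.84
= 370.8678 kPa

370.8678 kPa


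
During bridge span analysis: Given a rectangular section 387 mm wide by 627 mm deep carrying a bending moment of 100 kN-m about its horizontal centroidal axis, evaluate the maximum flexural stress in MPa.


I = b * h^3 / 12 = 387 * 627^3 / 12 = 7949363226.75 mm^4
y = h / 2 = 627 / 2 = 313.5 mm
M = 100 kN-m = 100000000.0 N-mm
sigma = M * y / I = 100000000.0 * 313.5 / 7949363226.75
= 3.94 MPa

3.94 MPa


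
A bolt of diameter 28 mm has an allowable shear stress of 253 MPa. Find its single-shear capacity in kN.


A = pi * d^2 / 4 = pi * 28^2 / 4 = 615.7522 mm^2
V = f_v * A / 1000 = 253 * 615.7522 / 1000
= 155.7853 kN

155.7853 kN


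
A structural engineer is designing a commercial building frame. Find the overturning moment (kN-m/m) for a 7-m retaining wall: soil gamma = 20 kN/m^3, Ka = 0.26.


Pa = 0.5 * Ka * gamma * H^2
= 0.5 * 0.26 * 20 * 7^2
= 127.4 kN/m
Arm = H / 3 = 7 / 3 = 2.3333 m
Mo = Pa * arm = Pa * H / 3 = 127.4 * 7 / 3 = 297.2667 kN-m/m

297.2667 kN-m/m


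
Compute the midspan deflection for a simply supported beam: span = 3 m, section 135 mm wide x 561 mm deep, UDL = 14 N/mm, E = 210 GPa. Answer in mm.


I = 135 * 561^3 / 12 = 1986282911.25 mm^4
L = 3000.0 mm, w = 14 N/mm, E = 210000.0 MPa
delta = 5 * w * L^4 / (384 * E * I)
= 5 * 14 * 3000.0^4 / (384 * 210000.0 * 1986282911.25)
= 0.0354 mm

0.0354 mm


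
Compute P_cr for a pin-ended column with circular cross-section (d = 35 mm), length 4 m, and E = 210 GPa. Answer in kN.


I = pi * d^4 / 64 = 73661.76 mm^4
L = 4000.0 mm
P_cr = pi^2 * E * I / L^2
= 9.8696 * 210000.0 * 73661.76 / 4000.0^2
= 9542.04 N = 9.542 kN

9.542 kN


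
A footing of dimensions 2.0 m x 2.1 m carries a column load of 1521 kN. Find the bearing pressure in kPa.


A = 2.0 * 2.1 = 4.2 m^2
q = P / A = 1521 / 4.2
= 362.1429 kPa

362.1429 kPa


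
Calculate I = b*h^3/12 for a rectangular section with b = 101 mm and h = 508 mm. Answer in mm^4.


I = b * h^3 / 12
= 101 * 508^3 / 12
= 101 * 131096512 / 12
= 1103395642.67 mm^4

1103395642.67 mm^4


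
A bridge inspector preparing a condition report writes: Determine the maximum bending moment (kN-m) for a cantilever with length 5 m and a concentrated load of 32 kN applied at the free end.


For a cantilever with a point load at the free end:
M_max = P * L = 32 * 5 = 160 kN-m

160 kN-m


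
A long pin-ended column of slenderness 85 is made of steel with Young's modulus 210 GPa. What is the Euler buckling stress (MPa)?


sigma_cr = pi^2 * E / lambda^2
= 9.8696 * 210000.0 / 85^2
= 9.8696 * 210000.0 / 7225
= 286.8674 MPa

286.8674 MPa


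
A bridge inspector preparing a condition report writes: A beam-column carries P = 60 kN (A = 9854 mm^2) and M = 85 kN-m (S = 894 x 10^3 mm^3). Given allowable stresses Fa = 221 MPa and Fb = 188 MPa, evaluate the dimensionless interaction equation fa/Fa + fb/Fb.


f_a = P / A = 60000.0 / 9854 = 6.0889 MPa
f_b = M / S = 85000000.0 / 894000.0 = 95.0783 MPa
Ratio = f_a / Fa + f_b / Fb
= 6.0889 / 221 + 95.0783 / 188
= 0.5333 (dimensionless)

0.5333 (dimensionless)


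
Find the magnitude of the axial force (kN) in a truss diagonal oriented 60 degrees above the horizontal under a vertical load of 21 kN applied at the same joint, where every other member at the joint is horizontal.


At the joint, only the diagonal has a vertical component, so vertical equilibrium gives:
F * sin(60) = 21
F = 21 / sin(60)
= 21 / 0.866025
= 24.25 kN

24.25 kN


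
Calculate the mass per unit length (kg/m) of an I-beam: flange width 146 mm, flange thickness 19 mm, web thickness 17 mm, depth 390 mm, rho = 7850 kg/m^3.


A_flanges = 2 * 146 * 19 = 5548 mm^2
A_web = (390 - 2 * 19) * 17 = 5984 mm^2
A_total = 5548 + 5984 = 11532 mm^2 = 0.011532 m^2
Weight = rho * A = 7850 * 0.011532 = 90.5262 kg/m

90.5262 kg/m


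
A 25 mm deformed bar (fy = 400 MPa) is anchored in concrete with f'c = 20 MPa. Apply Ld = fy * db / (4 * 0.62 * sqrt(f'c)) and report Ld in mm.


Ld = (fy * db) / (4 * 0.62 * sqrt(f'c))
= (400 * 25) / (4 * 0.62 * sqrt(20))
= 10000 / 11.0909
= 901.64 mm

901.64 mm


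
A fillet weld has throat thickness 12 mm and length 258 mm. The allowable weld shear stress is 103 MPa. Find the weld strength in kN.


Strength = throat * length * allowable stress
= 12 * 258 * 103 N
= 318888 N
= 318.89 kN

318.89 kN


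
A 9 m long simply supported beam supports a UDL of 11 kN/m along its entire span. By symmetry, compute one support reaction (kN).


Total load = w * L = 11 * 9 = 99 kN
By symmetry, each reaction R = total / 2 = 99 / 2 = 49.5 kN

49.5 kN


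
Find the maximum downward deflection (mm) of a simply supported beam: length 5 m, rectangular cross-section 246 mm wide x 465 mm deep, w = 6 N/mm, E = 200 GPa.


I = 246 * 465^3 / 12 = 2061164812.5 mm^4
L = 5000.0 mm, w = 6 N/mm, E = 200000.0 MPa
delta = 5 * w * L^4 / (384 * E * I)
= 5 * 6 * 5000.0^4 / (384 * 200000.0 * 2061164812.5)
= 0.1184 mm

0.1184 mm


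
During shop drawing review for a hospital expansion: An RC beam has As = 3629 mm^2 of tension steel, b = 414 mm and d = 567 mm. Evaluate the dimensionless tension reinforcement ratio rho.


rho = As / (b * d)
= 3629 / (414 * 567)
= 3629 / 234738
= 0.01546 (dimensionless)

0.01546 (dimensionless)


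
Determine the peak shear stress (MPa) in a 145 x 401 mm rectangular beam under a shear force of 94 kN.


A = b * h = 145 * 401 = 58145 mm^2
V = 94 kN = 94000.0 N
tau_max = 1.5 * V / A = 1.5 * 94000.0 / 58145
= 2.425 MPa

2.425 MPa


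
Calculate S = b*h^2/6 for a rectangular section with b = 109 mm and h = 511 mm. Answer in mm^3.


S = b * h^2 / 6
= 109 * 511^2 / 6
= 109 * 261121 / 6
= 4743698.17 mm^3

4743698.17 mm^3


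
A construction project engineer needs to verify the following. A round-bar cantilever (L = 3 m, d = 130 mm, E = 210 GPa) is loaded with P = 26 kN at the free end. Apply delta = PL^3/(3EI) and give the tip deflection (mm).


I = pi * d^4 / 64 = pi * 130^4 / 64 = 14019848.09 mm^4
L = 3000.0 mm, P = 26000.0 N, E = 210000.0 MPa
delta = P * L^3 / (3 * E * I)
= 26000.0 * 3000.0^3 / (3 * 210000.0 * 14019848.09)
= 79.4792 mm

79.4792 mm


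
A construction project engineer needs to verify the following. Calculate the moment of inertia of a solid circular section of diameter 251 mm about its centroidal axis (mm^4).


r = d / 2 = 251 / 2 = 125.5 mm
I = pi * r^4 / 4 = pi * 125.5^4 / 4
= 194834016.97 mm^4

194834016.97 mm^4


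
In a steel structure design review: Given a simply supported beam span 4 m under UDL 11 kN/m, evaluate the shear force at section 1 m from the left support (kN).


R_A = w * L / 2 = 11 * 4 / 2 = 22.0 kN
V(x) = R_A - w * x = 22.0 - 11 * 1
= 11.0 kN

11.0 kN


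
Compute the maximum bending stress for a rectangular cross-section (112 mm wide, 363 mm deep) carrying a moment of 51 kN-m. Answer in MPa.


I = b * h^3 / 12 = 112 * 363^3 / 12 = 446433372.0 mm^4
y = h / 2 = 363 / 2 = 181.5 mm
M = 51 kN-m = 51000000.0 N-mm
sigma = M * y / I = 51000000.0 * 181.5 / 446433372.0
= 20.73 MPa

20.73 MPa


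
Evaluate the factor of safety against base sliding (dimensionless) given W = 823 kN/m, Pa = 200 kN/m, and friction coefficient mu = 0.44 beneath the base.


Resisting force = mu * W = 0.44 * 823 = 362.12 kN/m
FOS = Resisting / Driving = 362.12 / 200
= 1.8106 (dimensionless)

1.8106 (dimensionless)


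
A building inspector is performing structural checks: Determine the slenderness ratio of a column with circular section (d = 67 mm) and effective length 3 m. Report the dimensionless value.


Radius of gyration r = d / 4 = 67 / 4 = 16.75 mm
L_eff = 3000.0 mm
Slenderness ratio = L / r = 3000.0 / 16.75 = 179.1 (dimensionless)

179.1 (dimensionless)


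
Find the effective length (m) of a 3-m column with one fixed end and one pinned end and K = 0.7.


L_eff = K * L
= 0.7 * 3
= 2.1 m

2.1 m


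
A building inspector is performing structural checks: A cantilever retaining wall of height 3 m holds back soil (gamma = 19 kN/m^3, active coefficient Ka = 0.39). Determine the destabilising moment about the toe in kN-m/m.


Pa = 0.5 * Ka * gamma * H^2
= 0.5 * 0.39 * 19 * 3^2
= 33.345 kN/m
Arm = H / 3 = 3 / 3 = 1.0 m
Mo = Pa * arm = Pa * H / 3 = 33.345 * 3 / 3 = 33.345 kN-m/m

33.345 kN-m/m


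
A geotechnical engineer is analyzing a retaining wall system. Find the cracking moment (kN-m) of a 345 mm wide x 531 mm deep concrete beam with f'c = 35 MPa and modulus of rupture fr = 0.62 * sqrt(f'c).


fr = 0.62 * sqrt(35) = 0.62 * 5.9161 = 3.668 MPa
I = 345 * 531^3 / 12 = 4304487116.25 mm^4
y_t = 265.5 mm
M_cr = fr * I / y_t = 3.668 * 4304487116.25 / 265.5 N-mm
= 59.4679 kN-m

59.4679 kN-m


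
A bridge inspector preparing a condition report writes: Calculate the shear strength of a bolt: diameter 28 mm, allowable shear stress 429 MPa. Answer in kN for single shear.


A = pi * d^2 / 4 = pi * 28^2 / 4 = 615.7522 mm^2
V = f_v * A / 1000 = 429 * 615.7522 / 1000
= 264.1577 kN

264.1577 kN


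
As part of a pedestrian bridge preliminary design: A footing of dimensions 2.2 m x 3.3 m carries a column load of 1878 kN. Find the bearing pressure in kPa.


A = 2.2 * 3.3 = 7.26 m^2
q = P / A = 1878 / 7.26
= 258.6777 kPa

258.6777 kPa


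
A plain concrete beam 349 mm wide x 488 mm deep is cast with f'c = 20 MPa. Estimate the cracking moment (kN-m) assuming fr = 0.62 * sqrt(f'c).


fr = 0.62 * sqrt(20) = 0.62 * 4.4721 = 2.7727 MPa
I = 349 * 488^3 / 12 = 3379898410.67 mm^4
y_t = 244.0 mm
M_cr = fr * I / y_t = 2.7727 * 3379898410.67 / 244.0 N-mm
= 38.4079 kN-m

38.4079 kN-m


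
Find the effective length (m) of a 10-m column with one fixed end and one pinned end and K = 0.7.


L_eff = K * L
= 0.7 * 10
= 7.0 m

7.0 m


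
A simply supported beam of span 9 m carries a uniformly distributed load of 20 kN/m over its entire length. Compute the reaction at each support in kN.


Total load = w * L = 20 * 9 = 180 kN
By symmetry, each reaction R = total / 2 = 180 / 2 = 90.0 kN

90.0 kN


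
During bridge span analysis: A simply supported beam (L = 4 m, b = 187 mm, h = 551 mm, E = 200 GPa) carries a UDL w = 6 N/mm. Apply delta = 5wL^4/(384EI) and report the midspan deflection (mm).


I = 187 * 551^3 / 12 = 2606844686.42 mm^4
L = 4000.0 mm, w = 6 N/mm, E = 200000.0 MPa
delta = 5 * w * L^4 / (384 * E * I)
= 5 * 6 * 4000.0^4 / (384 * 200000.0 * 2606844686.42)
= 0.0384 mm

0.0384 mm


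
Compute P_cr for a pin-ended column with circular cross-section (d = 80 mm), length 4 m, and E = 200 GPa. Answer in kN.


I = pi * d^4 / 64 = 2010619.3 mm^4
L = 4000.0 mm
P_cr = pi^2 * E * I / L^2
= 9.8696 * 200000.0 * 2010619.3 / 4000.0^2
= 248050.21 N = 248.0502 kN

248.0502 kN


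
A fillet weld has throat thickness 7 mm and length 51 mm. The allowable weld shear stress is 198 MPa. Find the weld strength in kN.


Strength = throat * length * allowable stress
= 7 * 51 * 198 N
= 70686 N
= 70.69 kN

70.69 kN


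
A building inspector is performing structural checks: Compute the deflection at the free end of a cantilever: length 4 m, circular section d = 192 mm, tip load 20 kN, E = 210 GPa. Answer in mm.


I = pi * d^4 / 64 = pi * 192^4 / 64 = 66707522.83 mm^4
L = 4000.0 mm, P = 20000.0 N, E = 210000.0 MPa
delta = P * L^3 / (3 * E * I)
= 20000.0 * 4000.0^3 / (3 * 210000.0 * 66707522.83)
= 30.4575 mm

30.4575 mm


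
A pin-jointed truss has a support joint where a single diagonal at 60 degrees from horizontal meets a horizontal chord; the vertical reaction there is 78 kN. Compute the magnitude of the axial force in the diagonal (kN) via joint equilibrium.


At the joint, only the diagonal has a vertical component, so vertical equilibrium gives:
F * sin(60) = 78
F = 78 / sin(60)
= 78 / 0.866025
= 90.07 kN

90.07 kN


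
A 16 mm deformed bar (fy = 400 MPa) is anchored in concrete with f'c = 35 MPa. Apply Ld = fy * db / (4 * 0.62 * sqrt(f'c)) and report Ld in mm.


Ld = (fy * db) / (4 * 0.62 * sqrt(f'c))
= (400 * 16) / (4 * 0.62 * sqrt(35))
= 6400 / 14.6719
= 436.21 mm

436.21 mm


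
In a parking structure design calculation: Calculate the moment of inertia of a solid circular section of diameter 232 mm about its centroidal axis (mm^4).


r = d / 2 = 232 / 2 = 116.0 mm
I = pi * r^4 / 4 = pi * 116.0^4 / 4
= 142207282.79 mm^4

142207282.79 mm^4


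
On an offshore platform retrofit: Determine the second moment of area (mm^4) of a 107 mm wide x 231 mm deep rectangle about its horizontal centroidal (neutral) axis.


I = b * h^3 / 12
= 107 * 231^3 / 12
= 107 * 12326391 / 12
= 109910319.75 mm^4

109910319.75 mm^4


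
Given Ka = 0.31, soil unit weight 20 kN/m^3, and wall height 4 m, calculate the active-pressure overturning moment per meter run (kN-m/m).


Pa = 0.5 * Ka * gamma * H^2
= 0.5 * 0.31 * 20 * 4^2
= 49.6 kN/m
Arm = H / 3 = 4 / 3 = 1.3333 m
Mo = Pa * arm = Pa * H / 3 = 49.6 * 4 / 3 = 66.1333 kN-m/m

66.1333 kN-m/m


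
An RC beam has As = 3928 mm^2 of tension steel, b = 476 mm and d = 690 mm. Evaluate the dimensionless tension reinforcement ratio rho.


rho = As / (b * d)
= 3928 / (476 * 690)
= 3928 / 328440
= 0.01196 (dimensionless)

0.01196 (dimensionless)


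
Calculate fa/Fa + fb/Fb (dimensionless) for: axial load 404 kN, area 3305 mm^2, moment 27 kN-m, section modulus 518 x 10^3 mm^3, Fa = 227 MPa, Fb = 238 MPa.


f_a = P / A = 404000.0 / 3305 = 122.239 MPa
f_b = M / S = 27000000.0 / 518000.0 = 52.1236 MPa
Ratio = f_a / Fa + f_b / Fb
= 122.239 / 227 + 52.1236 / 238
= 0.7575 (dimensionless)

0.7575 (dimensionless)


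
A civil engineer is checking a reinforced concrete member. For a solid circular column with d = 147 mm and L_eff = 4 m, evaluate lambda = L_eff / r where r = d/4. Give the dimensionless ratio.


Radius of gyration r = d / 4 = 147 / 4 = 36.75 mm
L_eff = 4000.0 mm
Slenderness ratio = L / r = 4000.0 / 36.75 = 108.84 (dimensionless)

108.84 (dimensionless)


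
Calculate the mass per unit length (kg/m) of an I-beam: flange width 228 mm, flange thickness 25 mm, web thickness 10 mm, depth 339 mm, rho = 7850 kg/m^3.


A_flanges = 2 * 228 * 25 = 11400 mm^2
A_web = (339 - 2 * 25) * 10 = 2890 mm^2
A_total = 11400 + 2890 = 14290 mm^2 = 0.014290 m^2
Weight = rho * A = 7850 * 0.014290 = 112.1765 kg/m

112.1765 kg/m


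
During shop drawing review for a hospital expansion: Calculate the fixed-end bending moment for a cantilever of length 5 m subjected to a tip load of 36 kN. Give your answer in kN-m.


For a cantilever with a point load at the free end:
M_max = P * L = 36 * 5 = 180 kN-m

180 kN-m


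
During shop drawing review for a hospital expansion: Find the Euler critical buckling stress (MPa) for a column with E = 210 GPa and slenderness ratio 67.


sigma_cr = pi^2 * E / lambda^2
= 9.8696 * 210000.0 / 67^2
= 9.8696 * 210000.0 / 4489
= 461.7102 MPa

461.7102 MPa


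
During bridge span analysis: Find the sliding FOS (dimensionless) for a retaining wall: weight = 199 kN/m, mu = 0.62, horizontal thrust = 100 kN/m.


Resisting force = mu * W = 0.62 * 199 = 123.38 kN/m
FOS = Resisting / Driving = 123.38 / 100
= 1.2338 (dimensionless)

1.2338 (dimensionless)


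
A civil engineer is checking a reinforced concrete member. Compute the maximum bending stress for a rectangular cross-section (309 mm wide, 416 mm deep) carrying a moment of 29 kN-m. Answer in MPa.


I = b * h^3 / 12 = 309 * 416^3 / 12 = 1853775872.0 mm^4
y = h / 2 = 416 / 2 = 208.0 mm
M = 29 kN-m = 29000000.0 N-mm
sigma = M * y / I = 29000000.0 * 208.0 / 1853775872.0
= 3.25 MPa

3.25 MPa


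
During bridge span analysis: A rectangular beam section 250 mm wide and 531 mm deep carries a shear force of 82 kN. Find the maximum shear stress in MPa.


A = b * h = 250 * 531 = 132750 mm^2
V = 82 kN = 82000.0 N
tau_max = 1.5 * V / A = 1.5 * 82000.0 / 132750
= 0.9266 MPa

0.9266 MPa


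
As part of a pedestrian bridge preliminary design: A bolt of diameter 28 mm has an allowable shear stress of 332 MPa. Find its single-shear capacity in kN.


A = pi * d^2 / 4 = pi * 28^2 / 4 = 615.7522 mm^2
V = f_v * A / 1000 = 332 * 615.7522 / 1000
= 204.4297 kN

204.4297 kN


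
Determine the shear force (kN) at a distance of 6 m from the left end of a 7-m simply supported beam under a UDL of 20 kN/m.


R_A = w * L / 2 = 20 * 7 / 2 = 70.0 kN
V(x) = R_A - w * x = 70.0 - 20 * 6
= -50.0 kN

-50.0 kN


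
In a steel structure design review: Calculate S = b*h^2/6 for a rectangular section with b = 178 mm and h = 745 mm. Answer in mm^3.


S = b * h^2 / 6
= 178 * 745^2 / 6
= 178 * 555025 / 6
= 16465741.67 mm^3

16465741.67 mm^3


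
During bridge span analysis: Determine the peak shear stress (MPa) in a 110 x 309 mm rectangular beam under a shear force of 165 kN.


A = b * h = 110 * 309 = 33990 mm^2
V = 165 kN = 165000.0 N
tau_max = 1.5 * V / A = 1.5 * 165000.0 / 33990
= 7.2816 MPa

7.2816 MPa


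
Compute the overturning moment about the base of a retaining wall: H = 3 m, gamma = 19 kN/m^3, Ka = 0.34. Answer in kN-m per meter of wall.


Pa = 0.5 * Ka * gamma * H^2
= 0.5 * 0.34 * 19 * 3^2
= 29.07 kN/m
Arm = H / 3 = 3 / 3 = 1.0 m
Mo = Pa * arm = Pa * H / 3 = 29.07 * 3 / 3 = 29.07 kN-m/m

29.07 kN-m/m


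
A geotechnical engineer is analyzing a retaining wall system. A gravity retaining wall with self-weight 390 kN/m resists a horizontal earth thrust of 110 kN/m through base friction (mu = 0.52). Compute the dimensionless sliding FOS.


Resisting force = mu * W = 0.52 * 390 = 202.8 kN/m
FOS = Resisting / Driving = 202.8 / 110
= 1.8436 (dimensionless)

1.8436 (dimensionless)


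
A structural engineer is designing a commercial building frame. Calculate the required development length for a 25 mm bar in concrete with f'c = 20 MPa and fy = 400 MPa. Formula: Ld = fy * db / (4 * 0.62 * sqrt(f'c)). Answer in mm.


Ld = (fy * db) / (4 * 0.62 * sqrt(f'c))
= (400 * 25) / (4 * 0.62 * sqrt(20))
= 10000 / 11.0909
= 901.64 mm

901.64 mm


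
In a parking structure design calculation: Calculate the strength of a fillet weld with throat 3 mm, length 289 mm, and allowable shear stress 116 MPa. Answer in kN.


Strength = throat * length * allowable stress
= 3 * 289 * 116 N
= 100572 N
= 100.57 kN

100.57 kN


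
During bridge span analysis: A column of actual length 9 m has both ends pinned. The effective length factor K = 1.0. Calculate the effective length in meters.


L_eff = K * L
= 1.0 * 9
= 9.0 m

9.0 m


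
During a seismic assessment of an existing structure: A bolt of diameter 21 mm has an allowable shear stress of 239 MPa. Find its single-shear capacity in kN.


A = pi * d^2 / 4 = pi * 21^2 / 4 = 346.3606 mm^2
V = f_v * A / 1000 = 239 * 346.3606 / 1000
= 82.7802 kN

82.7802 kN


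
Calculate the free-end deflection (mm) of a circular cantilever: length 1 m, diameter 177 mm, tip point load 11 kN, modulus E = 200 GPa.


I = pi * d^4 / 64 = pi * 177^4 / 64 = 48179574.94 mm^4
L = 1000.0 mm, P = 11000.0 N, E = 200000.0 MPa
delta = P * L^3 / (3 * E * I)
= 11000.0 * 1000.0^3 / (3 * 200000.0 * 48179574.94)
= 0.3805 mm

0.3805 mm


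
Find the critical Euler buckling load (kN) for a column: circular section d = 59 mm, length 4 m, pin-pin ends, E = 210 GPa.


I = pi * d^4 / 64 = 594809.57 mm^4
L = 4000.0 mm
P_cr = pi^2 * E * I / L^2
= 9.8696 * 210000.0 * 594809.57 / 4000.0^2
= 77050.77 N = 77.0508 kN

77.0508 kN


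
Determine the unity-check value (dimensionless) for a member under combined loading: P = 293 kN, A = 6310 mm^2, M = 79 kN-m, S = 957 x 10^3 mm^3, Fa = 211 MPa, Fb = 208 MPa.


f_a = P / A = 293000.0 / 6310 = 46.4342 MPa
f_b = M / S = 79000000.0 / 957000.0 = 82.5496 MPa
Ratio = f_a / Fa + f_b / Fb
= 46.4342 / 211 + 82.5496 / 208
= 0.6169 (dimensionless)

0.6169 (dimensionless)


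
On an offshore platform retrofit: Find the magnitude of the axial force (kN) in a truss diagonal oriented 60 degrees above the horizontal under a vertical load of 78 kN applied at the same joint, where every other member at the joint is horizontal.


At the joint, only the diagonal has a vertical component, so vertical equilibrium gives:
F * sin(60) = 78
F = 78 / sin(60)
= 78 / 0.866025
= 90.07 kN

90.07 kN


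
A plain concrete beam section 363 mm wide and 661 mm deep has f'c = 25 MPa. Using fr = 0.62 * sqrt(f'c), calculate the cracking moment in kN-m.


fr = 0.62 * sqrt(25) = 0.62 * 5.0 = 3.1 MPa
I = 363 * 661^3 / 12 = 8736344625.25 mm^4
y_t = 330.5 mm
M_cr = fr * I / y_t = 3.1 * 8736344625.25 / 330.5 N-mm
= 81.9445 kN-m

81.9445 kN-m


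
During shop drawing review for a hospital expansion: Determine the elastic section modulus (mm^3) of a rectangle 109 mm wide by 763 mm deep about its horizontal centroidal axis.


S = b * h^2 / 6
= 109 * 763^2 / 6
= 109 * 582169 / 6
= 10576070.17 mm^3

10576070.17 mm^3


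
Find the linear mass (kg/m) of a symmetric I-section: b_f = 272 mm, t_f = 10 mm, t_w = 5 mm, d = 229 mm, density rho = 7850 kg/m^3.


A_flanges = 2 * 272 * 10 = 5440 mm^2
A_web = (229 - 2 * 10) * 5 = 1045 mm^2
A_total = 5440 + 1045 = 6485 mm^2 = 0.006485 m^2
Weight = rho * A = 7850 * 0.006485 = 50.9072 kg/m

50.9072 kg/m
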